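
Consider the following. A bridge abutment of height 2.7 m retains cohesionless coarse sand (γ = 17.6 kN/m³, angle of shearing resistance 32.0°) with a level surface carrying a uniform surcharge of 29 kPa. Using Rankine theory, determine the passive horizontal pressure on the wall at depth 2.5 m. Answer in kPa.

238 kPa

K_p = (1 + sin φ)/(1 − sin φ) = 3.255.
σ_v = γz + q = 17.6 × 2.5 + 29 = 73.00 kPa.
σ_h = K_p σ_v = 3.255 × 73.00 = 237.6 kPa.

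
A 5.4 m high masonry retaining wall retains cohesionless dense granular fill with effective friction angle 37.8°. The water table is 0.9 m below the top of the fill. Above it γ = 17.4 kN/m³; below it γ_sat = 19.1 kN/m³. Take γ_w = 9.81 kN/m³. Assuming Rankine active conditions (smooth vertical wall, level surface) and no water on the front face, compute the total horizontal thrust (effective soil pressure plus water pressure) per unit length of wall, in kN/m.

K_a = tan²(45° − φ/2) = 0.2400.
γ' = 19.1 − 9.81 = 9.290 kN/m³. Depth below WT = 4.5 m.
σ'_h at WT = K_a γ d_w = 3.758 kPa; at base = 3.758 + K_a γ' × 4.5 = 13.79 kPa.
P₁ (0–0.9 m) = ½×3.758×0.9 = 1.691. P₂ (0.9–5.4 m) = ½(3.758+13.79)×4.5 = 39.49.
P_w = ½ γ_w h₂² = 0.5×9.81×4.5² = 99.33. Total = 1.691+39.49+99.33 = 140.5 kN/m.

141 kN/m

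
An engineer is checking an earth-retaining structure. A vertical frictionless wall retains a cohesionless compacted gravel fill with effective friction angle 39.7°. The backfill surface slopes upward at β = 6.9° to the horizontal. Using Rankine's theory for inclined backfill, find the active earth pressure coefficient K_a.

K_a = cos β · (cos β − √(cos²β − cos²φ)) / (cos β + √(cos²β − cos²φ)).
cos β = 0.9928, cos φ = 0.7694, √(cos²β − cos²φ) = 0.6274.
K_a = 0.9928 × (0.9928 − 0.6274)/(0.9928 + 0.6274) = 0.2239.

0.224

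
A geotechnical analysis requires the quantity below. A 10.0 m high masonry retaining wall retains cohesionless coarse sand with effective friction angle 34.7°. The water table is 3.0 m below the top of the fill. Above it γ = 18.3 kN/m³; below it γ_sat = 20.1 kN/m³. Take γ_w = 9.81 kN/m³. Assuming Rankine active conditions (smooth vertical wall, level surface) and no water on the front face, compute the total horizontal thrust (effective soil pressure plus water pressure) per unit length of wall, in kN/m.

438 kN/m

K_a = tan²(45° − φ/2) = 0.2745.
γ' = 20.1 − 9.81 = 10.29 kN/m³. Depth below WT = 7.0 m.
σ'_h at WT = K_a γ d_w = 15.07 kPa; at base = 15.07 + K_a γ' × 7.0 = 34.84 kPa.
P₁ (0–3.0 m) = ½×15.07×3.0 = 22.60. P₂ (3.0–10.0 m) = ½(15.07+34.84)×7.0 = 174.7.
P_w = ½ γ_w h₂² = 0.5×9.81×7.0² = 240.3. Total = 22.60+174.7+240.3 = 437.6 kN/m.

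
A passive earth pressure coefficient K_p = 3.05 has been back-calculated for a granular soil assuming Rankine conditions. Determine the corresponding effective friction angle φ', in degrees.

30.4°

K_p = (1+sin φ)/(1−sin φ) ⇒ sin φ = (K_p − 1)/(K_p + 1) = 0.5062.
φ = arcsin(0.5062) = 30.41°.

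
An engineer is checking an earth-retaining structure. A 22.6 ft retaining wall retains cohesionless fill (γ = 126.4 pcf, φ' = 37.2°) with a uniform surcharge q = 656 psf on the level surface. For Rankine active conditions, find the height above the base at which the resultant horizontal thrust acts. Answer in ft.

K_a = 0.2464.
Triangular part P₁ = ½K_aγH² = 7954 at H/3 = 7.533 ft; rectangular part P₂ = K_a q H = 3653 at H/2 = 11.30 ft.
ȳ = (P₁·7.533 + P₂·11.30)/(P₁+P₂) = 8.719 ft.

8.72 ft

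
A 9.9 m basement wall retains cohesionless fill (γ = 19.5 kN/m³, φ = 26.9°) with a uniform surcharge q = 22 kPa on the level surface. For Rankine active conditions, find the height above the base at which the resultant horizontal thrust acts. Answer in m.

3.61 m

K_a = 0.3770.
Triangular part P₁ = ½K_aγH² = 360.3 at H/3 = 3.300 m; rectangular part P₂ = K_a q H = 82.11 at H/2 = 4.950 m.
ȳ = (P₁·3.300 + P₂·4.950)/(P₁+P₂) = 3.606 m.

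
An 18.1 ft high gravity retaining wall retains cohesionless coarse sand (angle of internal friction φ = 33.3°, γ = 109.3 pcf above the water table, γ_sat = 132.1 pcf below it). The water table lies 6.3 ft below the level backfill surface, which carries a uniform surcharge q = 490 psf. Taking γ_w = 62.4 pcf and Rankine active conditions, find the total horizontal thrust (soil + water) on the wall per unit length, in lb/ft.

K_a = tan²(45° − φ/2) = 0.2911.
γ' = 132.1 − 62.4 = 69.70 pcf. h₂ = H − d_w = 11.8 ft.
σ'_h: at surface K_a·q = 142.7; at WT K_a(q+γd_w) = 343.1; at base K_a(q+γd_w+γ'h₂) = 582.6 psf.
P₁ = ½(142.7+343.1)×6.3 = 1530; P₂ = ½(343.1+582.6)×11.8 = 5462; P_w = ½γ_w h₂² = 4344.
Total = 1530+5462+4344 = 11340 lb/ft.

11300 lb/ft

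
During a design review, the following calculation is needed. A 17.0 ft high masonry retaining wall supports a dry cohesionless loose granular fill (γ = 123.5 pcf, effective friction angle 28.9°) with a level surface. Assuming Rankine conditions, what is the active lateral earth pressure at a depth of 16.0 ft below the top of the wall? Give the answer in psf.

688 psf

K_a = (1 − sin φ)/(1 + sin φ) = 0.3484.
σ_h = K_a γ z = 0.3484 × 123.5 × 16.0 = 688.4 psf.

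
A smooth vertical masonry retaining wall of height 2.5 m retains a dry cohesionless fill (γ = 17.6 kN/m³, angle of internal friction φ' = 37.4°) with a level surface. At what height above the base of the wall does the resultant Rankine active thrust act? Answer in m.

K_a = 0.2443.
The pressure distribution is triangular, so the resultant acts at H/3 above the base = 2.5/3 = 0.8333 m.

0.833 m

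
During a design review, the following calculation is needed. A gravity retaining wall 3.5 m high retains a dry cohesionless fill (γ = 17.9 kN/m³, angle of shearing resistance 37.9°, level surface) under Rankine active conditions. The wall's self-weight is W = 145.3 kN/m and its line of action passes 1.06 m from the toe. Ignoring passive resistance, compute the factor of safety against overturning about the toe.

5.04

K_a = tan²(45° − 37.9°/2) = 0.2389.
P_a = ½K_aγH² = 0.5×0.2389×17.9×3.5² = 26.20 kN/m, acting at H/3 = 1.167 m above the base.
Overturning moment M_o = P_a × H/3 = 26.20 × 1.167 = 30.56.
Resisting moment M_r = W × 1.06 = 145.3 × 1.06 = 154.0.
FS_overturning = M_r/M_o = 154.0/30.56 = 5.039.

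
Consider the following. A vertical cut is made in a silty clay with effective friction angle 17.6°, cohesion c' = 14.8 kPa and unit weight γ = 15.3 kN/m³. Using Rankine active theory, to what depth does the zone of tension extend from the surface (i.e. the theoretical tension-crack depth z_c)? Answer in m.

K_a = tan²(45° − 17.6°/2) = 0.5357; √K_a = 0.7319.
The active pressure is zero where K_a γ z = 2c√K_a, so z_c = 2c/(γ√K_a) = 2×14.8/(15.3×0.7319) = 2.643 m.

2.64 m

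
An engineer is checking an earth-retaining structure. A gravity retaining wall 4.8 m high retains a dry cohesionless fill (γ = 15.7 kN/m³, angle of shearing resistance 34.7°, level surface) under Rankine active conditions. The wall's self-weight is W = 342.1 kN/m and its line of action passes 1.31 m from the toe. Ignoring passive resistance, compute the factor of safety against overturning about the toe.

K_a = tan²(45° − 34.7°/2) = 0.2745.
P_a = ½K_aγH² = 0.5×0.2745×15.7×4.8² = 49.64 kN/m, acting at H/3 = 1.600 m above the base.
Overturning moment M_o = P_a × H/3 = 49.64 × 1.600 = 79.43.
Resisting moment M_r = W × 1.31 = 342.1 × 1.31 = 448.2.
FS_overturning = M_r/M_o = 448.2/79.43 = 5.642.

5.64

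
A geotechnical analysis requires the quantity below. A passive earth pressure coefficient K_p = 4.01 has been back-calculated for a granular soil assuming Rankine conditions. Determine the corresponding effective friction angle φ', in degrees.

K_p = (1+sin φ)/(1−sin φ) ⇒ sin φ = (K_p − 1)/(K_p + 1) = 0.6008.
φ = arcsin(0.6008) = 36.93°.

36.9°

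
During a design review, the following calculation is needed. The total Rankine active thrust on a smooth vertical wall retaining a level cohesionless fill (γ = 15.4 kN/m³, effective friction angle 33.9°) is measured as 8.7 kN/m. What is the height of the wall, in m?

K_a = 0.2839. P_a = ½ K_a γ H² ⇒ H = √(2P_a/(K_a γ)).
H = √(2×8.7/(0.2839×15.4)) = 1.995 m.

1.99 m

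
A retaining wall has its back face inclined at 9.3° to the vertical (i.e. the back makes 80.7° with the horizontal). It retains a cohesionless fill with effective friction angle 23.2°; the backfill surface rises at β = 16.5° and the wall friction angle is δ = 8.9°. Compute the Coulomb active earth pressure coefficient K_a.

0.645

K_a = sin²(α+φ) / [sin²α · sin(α−δ) · (1 + √{sin(φ+δ)sin(φ−β) / (sin(α−δ)sin(α+β))})²].
With α = 80.7°, φ = 23.2°, δ = 8.9°, β = 16.5°: K_a = 0.6451.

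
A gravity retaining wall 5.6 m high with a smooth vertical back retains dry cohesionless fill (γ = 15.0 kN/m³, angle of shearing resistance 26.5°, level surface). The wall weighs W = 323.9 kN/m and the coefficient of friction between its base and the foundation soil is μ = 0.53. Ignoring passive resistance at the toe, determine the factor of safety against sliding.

K_a = tan²(45° − 26.5°/2) = 0.3829.
P_a = ½K_aγH² = 0.5×0.3829×15.0×5.6² = 90.07 kN/m, acting at H/3 = 1.867 m above the base.
FS_sliding = μW / P_a = 0.53×323.9 / 90.07 = 1.906.

1.91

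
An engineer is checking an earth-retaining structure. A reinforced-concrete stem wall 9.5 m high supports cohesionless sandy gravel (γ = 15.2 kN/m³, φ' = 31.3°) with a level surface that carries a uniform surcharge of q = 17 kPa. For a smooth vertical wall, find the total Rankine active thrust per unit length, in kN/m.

K_a = tan²(45° − φ/2) = 0.3162.
Soil triangle: ½ K_a γ H² = 0.5×0.3162×15.2×9.5² = 216.9 kN/m.
Surcharge rectangle: K_a q H = 0.3162×17×9.5 = 51.07 kN/m.
Total = 216.9 + 51.07 = 268.0 kN/m.

268 kN/m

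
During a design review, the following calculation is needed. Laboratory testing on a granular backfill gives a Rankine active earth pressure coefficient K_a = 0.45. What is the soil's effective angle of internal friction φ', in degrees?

22.3°

K_a = tan²(45° − φ/2) ⇒ 45° − φ/2 = arctan(√0.45) = 33.85°.
φ = 2(45° − 33.85°) = 22.29°.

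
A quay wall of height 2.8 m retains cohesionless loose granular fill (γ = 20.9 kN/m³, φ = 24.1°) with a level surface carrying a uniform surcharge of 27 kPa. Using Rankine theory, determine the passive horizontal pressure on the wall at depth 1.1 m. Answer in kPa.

119 kPa

K_p = (1 + sin φ)/(1 − sin φ) = 2.380.
σ_v = γz + q = 20.9 × 1.1 + 27 = 49.99 kPa.
σ_h = K_p σ_v = 2.380 × 49.99 = 119.0 kPa.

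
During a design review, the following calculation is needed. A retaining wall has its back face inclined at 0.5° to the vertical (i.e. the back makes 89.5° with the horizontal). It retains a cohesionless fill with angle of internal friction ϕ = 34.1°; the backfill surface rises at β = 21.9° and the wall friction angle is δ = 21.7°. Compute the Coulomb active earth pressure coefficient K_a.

0.356

K_a = sin²(α+φ) / [sin²α · sin(α−δ) · (1 + √{sin(φ+δ)sin(φ−β) / (sin(α−δ)sin(α+β))})²].
With α = 89.5°, φ = 34.1°, δ = 21.7°, β = 21.9°: K_a = 0.3563.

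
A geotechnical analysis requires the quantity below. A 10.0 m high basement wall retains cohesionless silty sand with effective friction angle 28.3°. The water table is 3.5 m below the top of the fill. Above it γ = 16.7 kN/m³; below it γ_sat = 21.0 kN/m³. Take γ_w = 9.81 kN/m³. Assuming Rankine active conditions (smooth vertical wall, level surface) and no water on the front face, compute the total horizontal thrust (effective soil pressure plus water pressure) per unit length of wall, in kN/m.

464 kN/m

K_a = tan²(45° − φ/2) = 0.3568.
γ' = 21.0 − 9.81 = 11.19 kN/m³. Depth below WT = 6.5 m.
σ'_h at WT = K_a γ d_w = 20.85 kPa; at base = 20.85 + K_a γ' × 6.5 = 46.80 kPa.
P₁ (0–3.5 m) = ½×20.85×3.5 = 36.49. P₂ (3.5–10.0 m) = ½(20.85+46.80)×6.5 = 219.9.
P_w = ½ γ_w h₂² = 0.5×9.81×6.5² = 207.2. Total = 36.49+219.9+207.2 = 463.6 kN/m.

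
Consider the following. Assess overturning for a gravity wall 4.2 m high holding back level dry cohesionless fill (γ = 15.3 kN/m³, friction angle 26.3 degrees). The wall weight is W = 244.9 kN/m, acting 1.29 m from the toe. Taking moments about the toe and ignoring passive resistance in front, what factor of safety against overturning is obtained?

K_a = tan²(45° − 26.3°/2) = 0.3859.
P_a = ½K_aγH² = 0.5×0.3859×15.3×4.2² = 52.08 kN/m, acting at H/3 = 1.400 m above the base.
Overturning moment M_o = P_a × H/3 = 52.08 × 1.400 = 72.91.
Resisting moment M_r = W × 1.29 = 244.9 × 1.29 = 315.9.
FS_overturning = M_r/M_o = 315.9/72.91 = 4.333.

4.33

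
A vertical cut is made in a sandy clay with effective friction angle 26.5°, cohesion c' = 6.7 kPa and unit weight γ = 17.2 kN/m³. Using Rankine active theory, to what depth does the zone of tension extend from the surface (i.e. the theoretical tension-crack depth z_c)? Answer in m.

1.26 m

K_a = tan²(45° − 26.5°/2) = 0.3829; √K_a = 0.6188.
The active pressure is zero where K_a γ z = 2c√K_a, so z_c = 2c/(γ√K_a) = 2×6.7/(17.2×0.6188) = 1.259 m.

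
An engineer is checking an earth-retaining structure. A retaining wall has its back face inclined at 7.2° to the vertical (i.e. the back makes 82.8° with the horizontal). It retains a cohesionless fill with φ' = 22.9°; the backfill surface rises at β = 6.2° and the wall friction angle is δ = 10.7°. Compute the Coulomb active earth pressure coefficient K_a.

0.499

K_a = sin²(α+φ) / [sin²α · sin(α−δ) · (1 + √{sin(φ+δ)sin(φ−β) / (sin(α−δ)sin(α+β))})²].
With α = 82.8°, φ = 22.9°, δ = 10.7°, β = 6.2°: K_a = 0.4985.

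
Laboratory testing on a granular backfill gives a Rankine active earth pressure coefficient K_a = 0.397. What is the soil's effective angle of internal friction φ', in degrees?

K_a = tan²(45° − φ/2) ⇒ 45° − φ/2 = arctan(√0.397) = 32.21°.
φ = 2(45° − 32.21°) = 25.57°.

25.6°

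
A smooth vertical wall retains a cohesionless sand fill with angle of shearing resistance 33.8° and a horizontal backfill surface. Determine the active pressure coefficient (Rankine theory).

0.285

K_a = tan²(45° − φ/2) = tan²(28.10°) = 0.2851.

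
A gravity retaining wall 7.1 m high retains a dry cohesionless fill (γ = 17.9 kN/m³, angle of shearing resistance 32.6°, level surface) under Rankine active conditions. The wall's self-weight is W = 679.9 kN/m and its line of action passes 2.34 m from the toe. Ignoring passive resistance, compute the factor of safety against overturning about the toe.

4.97

K_a = tan²(45° − 32.6°/2) = 0.2997.
P_a = ½K_aγH² = 0.5×0.2997×17.9×7.1² = 135.2 kN/m, acting at H/3 = 2.367 m above the base.
Overturning moment M_o = P_a × H/3 = 135.2 × 2.367 = 320.1.
Resisting moment M_r = W × 2.34 = 679.9 × 2.34 = 1591.
FS_overturning = M_r/M_o = 1591/320.1 = 4.971.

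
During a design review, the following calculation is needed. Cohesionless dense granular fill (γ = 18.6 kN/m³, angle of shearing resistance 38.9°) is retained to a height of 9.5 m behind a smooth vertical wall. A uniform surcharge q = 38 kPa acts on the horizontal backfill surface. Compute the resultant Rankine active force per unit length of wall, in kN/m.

274 kN/m

K_a = tan²(45° − φ/2) = 0.2285.
Soil triangle: ½ K_a γ H² = 0.5×0.2285×18.6×9.5² = 191.8 kN/m.
Surcharge rectangle: K_a q H = 0.2285×38×9.5 = 82.50 kN/m.
Total = 191.8 + 82.50 = 274.3 kN/m.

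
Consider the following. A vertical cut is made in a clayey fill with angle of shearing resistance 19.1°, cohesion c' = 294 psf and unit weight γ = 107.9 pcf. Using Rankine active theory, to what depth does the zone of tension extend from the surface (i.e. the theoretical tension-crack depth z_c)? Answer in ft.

K_a = tan²(45° − 19.1°/2) = 0.5069; √K_a = 0.7120.
The active pressure is zero where K_a γ z = 2c√K_a, so z_c = 2c/(γ√K_a) = 2×294/(107.9×0.7120) = 7.654 ft.

7.65 ft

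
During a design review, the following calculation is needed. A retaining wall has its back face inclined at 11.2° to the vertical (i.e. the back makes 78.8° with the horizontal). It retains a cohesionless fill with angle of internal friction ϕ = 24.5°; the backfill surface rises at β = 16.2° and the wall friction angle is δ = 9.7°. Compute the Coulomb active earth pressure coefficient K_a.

K_a = sin²(α+φ) / [sin²α · sin(α−δ) · (1 + √{sin(φ+δ)sin(φ−β) / (sin(α−δ)sin(α+β))})²].
With α = 78.8°, φ = 24.5°, δ = 9.7°, β = 16.2°: K_a = 0.6279.

0.628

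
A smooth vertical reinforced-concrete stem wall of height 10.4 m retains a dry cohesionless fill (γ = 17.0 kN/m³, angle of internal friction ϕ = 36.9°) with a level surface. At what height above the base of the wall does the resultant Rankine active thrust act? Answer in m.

K_a = 0.2497.
The pressure distribution is triangular, so the resultant acts at H/3 above the base = 10.4/3 = 3.467 m.

3.47 m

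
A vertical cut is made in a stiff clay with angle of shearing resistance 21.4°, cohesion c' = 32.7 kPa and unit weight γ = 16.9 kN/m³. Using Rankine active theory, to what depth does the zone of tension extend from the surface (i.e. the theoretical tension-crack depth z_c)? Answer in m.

K_a = tan²(45° − 21.4°/2) = 0.4653; √K_a = 0.6822.
The active pressure is zero where K_a γ z = 2c√K_a, so z_c = 2c/(γ√K_a) = 2×32.7/(16.9×0.6822) = 5.673 m.

5.67 m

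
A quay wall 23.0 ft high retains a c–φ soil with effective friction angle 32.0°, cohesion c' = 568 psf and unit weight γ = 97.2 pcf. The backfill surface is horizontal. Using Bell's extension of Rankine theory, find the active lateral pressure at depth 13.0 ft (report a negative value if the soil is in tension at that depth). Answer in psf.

K_a = (1 − sin φ)/(1 + sin φ) = 0.3073.
σ_a = K_a γ z − 2c√K_a = 0.3073×97.2×13.0 − 2×568×0.5543 = -241.4 psf.

-241 psf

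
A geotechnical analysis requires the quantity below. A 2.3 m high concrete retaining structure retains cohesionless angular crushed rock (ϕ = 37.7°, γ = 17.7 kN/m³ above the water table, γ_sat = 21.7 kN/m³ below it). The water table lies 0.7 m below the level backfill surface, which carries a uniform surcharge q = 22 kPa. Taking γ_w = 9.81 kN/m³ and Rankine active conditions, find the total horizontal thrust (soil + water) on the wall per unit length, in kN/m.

K_a = tan²(45° − φ/2) = 0.2411.
γ' = 21.7 − 9.81 = 11.89 kN/m³. h₂ = H − d_w = 1.6 m.
σ'_h: at surface K_a·q = 5.303; at WT K_a(q+γd_w) = 8.290; at base K_a(q+γd_w+γ'h₂) = 12.88 kPa.
P₁ = ½(5.303+8.290)×0.7 = 4.758; P₂ = ½(8.290+12.88)×1.6 = 16.93; P_w = ½γ_w h₂² = 12.56.
Total = 4.758+16.93+12.56 = 34.25 kN/m.

34.2 kN/m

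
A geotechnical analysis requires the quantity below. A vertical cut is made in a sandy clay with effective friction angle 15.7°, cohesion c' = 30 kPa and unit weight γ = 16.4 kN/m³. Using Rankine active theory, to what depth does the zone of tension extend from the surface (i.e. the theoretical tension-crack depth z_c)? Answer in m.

4.83 m

K_a = tan²(45° − 15.7°/2) = 0.5741; √K_a = 0.7577.
The active pressure is zero where K_a γ z = 2c√K_a, so z_c = 2c/(γ√K_a) = 2×30/(16.4×0.7577) = 4.829 m.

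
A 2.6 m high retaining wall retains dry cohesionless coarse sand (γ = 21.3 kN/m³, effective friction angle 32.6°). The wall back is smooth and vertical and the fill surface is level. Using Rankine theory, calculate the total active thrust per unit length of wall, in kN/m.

K_a = tan²(45° − φ/2) = 0.2997.
P_a = ½ K_a γ H² = 0.5 × 0.2997 × 21.3 × 2.6² = 21.58 kN/m.

21.6 kN/m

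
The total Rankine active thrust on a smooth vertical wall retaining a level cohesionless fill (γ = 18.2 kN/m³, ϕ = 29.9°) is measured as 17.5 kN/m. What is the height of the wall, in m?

K_a = 0.3347. P_a = ½ K_a γ H² ⇒ H = √(2P_a/(K_a γ)).
H = √(2×17.5/(0.3347×18.2)) = 2.397 m.

2.40 m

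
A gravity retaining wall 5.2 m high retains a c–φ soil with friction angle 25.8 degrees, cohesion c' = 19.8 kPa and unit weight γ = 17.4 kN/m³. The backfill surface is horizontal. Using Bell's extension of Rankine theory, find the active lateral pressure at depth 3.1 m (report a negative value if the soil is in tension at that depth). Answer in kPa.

K_a = (1 − sin φ)/(1 + sin φ) = 0.3935.
σ_a = K_a γ z − 2c√K_a = 0.3935×17.4×3.1 − 2×19.8×0.6273 = -3.615 kPa.

-3.62 kPa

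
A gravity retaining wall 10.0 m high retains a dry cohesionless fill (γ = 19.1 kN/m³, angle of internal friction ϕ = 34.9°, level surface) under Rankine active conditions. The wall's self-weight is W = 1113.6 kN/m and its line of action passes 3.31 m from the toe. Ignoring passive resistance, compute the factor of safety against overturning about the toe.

4.25

K_a = tan²(45° − 34.9°/2) = 0.2721.
P_a = ½K_aγH² = 0.5×0.2721×19.1×10.0² = 259.9 kN/m, acting at H/3 = 3.333 m above the base.
Overturning moment M_o = P_a × H/3 = 259.9 × 3.333 = 866.3.
Resisting moment M_r = W × 3.31 = 1113.6 × 3.31 = 3686.
FS_overturning = M_r/M_o = 3686/866.3 = 4.255.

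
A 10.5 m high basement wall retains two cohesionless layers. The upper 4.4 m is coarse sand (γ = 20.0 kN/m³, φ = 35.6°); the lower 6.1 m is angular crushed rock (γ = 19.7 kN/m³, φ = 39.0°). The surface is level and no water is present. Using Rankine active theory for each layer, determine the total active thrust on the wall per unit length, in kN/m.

257 kN/m

K_a1 = tan²(45°−35.6°/2) = 0.2641; K_a2 = tan²(45°−39.0°/2) = 0.2275.
Layer 1: σ at base = K_a1 γ₁ h₁ = 23.24 kPa; P₁ = ½×23.24×4.4 = 51.13.
Layer 2: σ_v at top = γ₁h₁ = 88.00; σ_h top = K_a2×88.00 = 20.02; σ_h base = K_a2×(88.00+19.7×6.1) = 47.36.
P₂ = ½(20.02+47.36)×6.1 = 205.5. Total P_a = 51.13+205.5 = 256.6 kN/m.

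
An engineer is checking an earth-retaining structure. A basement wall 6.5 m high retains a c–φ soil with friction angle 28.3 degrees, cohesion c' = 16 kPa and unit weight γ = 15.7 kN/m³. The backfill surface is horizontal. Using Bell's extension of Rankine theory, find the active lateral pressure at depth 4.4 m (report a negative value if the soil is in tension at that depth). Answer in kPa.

5.53 kPa

K_a = (1 − sin φ)/(1 + sin φ) = 0.3568.
σ_a = K_a γ z − 2c√K_a = 0.3568×15.7×4.4 − 2×16×0.5973 = 5.532 kPa.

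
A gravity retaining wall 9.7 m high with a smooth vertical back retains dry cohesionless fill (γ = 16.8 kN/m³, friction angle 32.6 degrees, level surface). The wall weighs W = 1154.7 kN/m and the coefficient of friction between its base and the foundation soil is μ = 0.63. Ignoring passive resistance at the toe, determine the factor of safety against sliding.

3.07

K_a = tan²(45° − 32.6°/2) = 0.2997.
P_a = ½K_aγH² = 0.5×0.2997×16.8×9.7² = 236.9 kN/m, acting at H/3 = 3.233 m above the base.
FS_sliding = μW / P_a = 0.63×1154.7 / 236.9 = 3.071.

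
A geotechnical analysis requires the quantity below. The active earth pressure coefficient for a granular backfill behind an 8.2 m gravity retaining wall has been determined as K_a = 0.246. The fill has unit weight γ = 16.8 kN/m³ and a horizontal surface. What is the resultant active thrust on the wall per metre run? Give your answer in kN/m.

139 kN/m

P = ½ K_a γ H² = 0.5 × 0.246 × 16.8 × 8.2² = 138.9 kN/m.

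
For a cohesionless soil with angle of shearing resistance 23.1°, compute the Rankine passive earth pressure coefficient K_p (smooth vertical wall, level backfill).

2.29

K_p = (1 + sin φ)/(1 − sin φ) = tan²(45° + 23.1°/2) = 2.291.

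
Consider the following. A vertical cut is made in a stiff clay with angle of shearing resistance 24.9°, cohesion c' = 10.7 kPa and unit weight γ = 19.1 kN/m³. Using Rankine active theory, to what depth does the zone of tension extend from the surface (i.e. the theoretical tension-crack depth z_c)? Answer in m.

K_a = tan²(45° − 24.9°/2) = 0.4074; √K_a = 0.6383.
The active pressure is zero where K_a γ z = 2c√K_a, so z_c = 2c/(γ√K_a) = 2×10.7/(19.1×0.6383) = 1.755 m.

1.76 m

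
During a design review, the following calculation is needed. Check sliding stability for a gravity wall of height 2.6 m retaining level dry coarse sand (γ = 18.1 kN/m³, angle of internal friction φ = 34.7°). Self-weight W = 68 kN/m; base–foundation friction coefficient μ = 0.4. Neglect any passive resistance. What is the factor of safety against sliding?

K_a = tan²(45° − 34.7°/2) = 0.2745.
P_a = ½K_aγH² = 0.5×0.2745×18.1×2.6² = 16.79 kN/m, acting at H/3 = 0.8667 m above the base.
FS_sliding = μW / P_a = 0.4×68 / 16.79 = 1.620.

1.62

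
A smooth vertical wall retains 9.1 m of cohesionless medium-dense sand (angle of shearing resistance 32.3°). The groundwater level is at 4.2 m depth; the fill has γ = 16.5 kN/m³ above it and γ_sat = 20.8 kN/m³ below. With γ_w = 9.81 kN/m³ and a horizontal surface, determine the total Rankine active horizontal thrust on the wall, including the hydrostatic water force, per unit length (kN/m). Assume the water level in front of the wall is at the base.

K_a = tan²(45° − φ/2) = 0.3035.
γ' = 20.8 − 9.81 = 10.99 kN/m³. Depth below WT = 4.9 m.
σ'_h at WT = K_a γ d_w = 21.03 kPa; at base = 21.03 + K_a γ' × 4.9 = 37.37 kPa.
P₁ (0–4.2 m) = ½×21.03×4.2 = 44.17. P₂ (4.2–9.1 m) = ½(21.03+37.37)×4.9 = 143.1.
P_w = ½ γ_w h₂² = 0.5×9.81×4.9² = 117.8. Total = 44.17+143.1+117.8 = 305.0 kN/m.

305 kN/m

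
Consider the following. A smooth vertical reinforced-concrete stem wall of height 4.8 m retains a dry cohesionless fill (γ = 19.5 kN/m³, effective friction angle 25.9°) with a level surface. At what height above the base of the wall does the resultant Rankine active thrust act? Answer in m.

K_a = 0.3920.
The pressure distribution is triangular, so the resultant acts at H/3 above the base = 4.8/3 = 1.600 m.

1.60 m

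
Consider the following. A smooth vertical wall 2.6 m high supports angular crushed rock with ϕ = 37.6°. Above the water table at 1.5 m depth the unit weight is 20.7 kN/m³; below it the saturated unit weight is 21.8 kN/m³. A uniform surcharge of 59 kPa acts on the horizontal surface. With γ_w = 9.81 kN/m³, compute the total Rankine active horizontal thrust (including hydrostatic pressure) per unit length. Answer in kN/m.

K_a = tan²(45° − φ/2) = 0.2421.
γ' = 21.8 − 9.81 = 11.99 kN/m³. h₂ = H − d_w = 1.1 m.
σ'_h: at surface K_a·q = 14.29; at WT K_a(q+γd_w) = 21.80; at base K_a(q+γd_w+γ'h₂) = 25.00 kPa.
P₁ = ½(14.29+21.80)×1.5 = 27.07; P₂ = ½(21.80+25.00)×1.1 = 25.74; P_w = ½γ_w h₂² = 5.935.
Total = 27.07+25.74+5.935 = 58.74 kN/m.

58.7 kN/m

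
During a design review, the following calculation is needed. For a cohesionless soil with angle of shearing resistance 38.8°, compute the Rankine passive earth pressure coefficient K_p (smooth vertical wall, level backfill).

K_p = (1 + sin φ)/(1 − sin φ) = tan²(45° + 38.8°/2) = 4.356.

4.36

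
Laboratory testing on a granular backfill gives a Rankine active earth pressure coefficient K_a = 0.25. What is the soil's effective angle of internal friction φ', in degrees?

36.9°

K_a = tan²(45° − φ/2) ⇒ 45° − φ/2 = arctan(√0.25) = 26.57°.
φ = 2(45° − 26.57°) = 36.87°.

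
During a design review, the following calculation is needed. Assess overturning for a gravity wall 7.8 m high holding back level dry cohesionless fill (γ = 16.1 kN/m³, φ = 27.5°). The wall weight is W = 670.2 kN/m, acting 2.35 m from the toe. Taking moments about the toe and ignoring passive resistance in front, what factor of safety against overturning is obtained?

3.36

K_a = tan²(45° − 27.5°/2) = 0.3682.
P_a = ½K_aγH² = 0.5×0.3682×16.1×7.8² = 180.3 kN/m, acting at H/3 = 2.600 m above the base.
Overturning moment M_o = P_a × H/3 = 180.3 × 2.600 = 468.9.
Resisting moment M_r = W × 2.35 = 670.2 × 2.35 = 1575.
FS_overturning = M_r/M_o = 1575/468.9 = 3.359.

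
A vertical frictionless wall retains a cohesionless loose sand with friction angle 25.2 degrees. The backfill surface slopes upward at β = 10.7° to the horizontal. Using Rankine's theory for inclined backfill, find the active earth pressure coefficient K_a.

K_a = cos β · (cos β − √(cos²β − cos²φ)) / (cos β + √(cos²β − cos²φ)).
cos β = 0.9826, cos φ = 0.9048, √(cos²β − cos²φ) = 0.3832.
K_a = 0.9826 × (0.9826 − 0.3832)/(0.9826 + 0.3832) = 0.4313.

0.431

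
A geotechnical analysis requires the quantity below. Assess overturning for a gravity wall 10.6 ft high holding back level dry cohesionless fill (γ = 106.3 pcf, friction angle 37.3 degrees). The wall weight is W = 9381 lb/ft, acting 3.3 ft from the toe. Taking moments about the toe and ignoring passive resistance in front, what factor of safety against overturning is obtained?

5.98

K_a = tan²(45° − 37.3°/2) = 0.2453.
P_a = ½K_aγH² = 0.5×0.2453×106.3×10.6² = 1465 lb/ft, acting at H/3 = 3.533 ft above the base.
Overturning moment M_o = P_a × H/3 = 1465 × 3.533 = 5177.
Resisting moment M_r = W × 3.3 = 9381 × 3.3 = 30960.
FS_overturning = M_r/M_o = 30960/5177 = 5.980.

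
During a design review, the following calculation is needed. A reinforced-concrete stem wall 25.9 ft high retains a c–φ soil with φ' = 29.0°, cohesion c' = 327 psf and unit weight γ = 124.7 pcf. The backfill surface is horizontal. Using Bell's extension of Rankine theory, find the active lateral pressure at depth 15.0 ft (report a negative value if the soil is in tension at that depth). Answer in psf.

264 psf

K_a = (1 − sin φ)/(1 + sin φ) = 0.3470.
σ_a = K_a γ z − 2c√K_a = 0.3470×124.7×15.0 − 2×327×0.5890 = 263.8 psf.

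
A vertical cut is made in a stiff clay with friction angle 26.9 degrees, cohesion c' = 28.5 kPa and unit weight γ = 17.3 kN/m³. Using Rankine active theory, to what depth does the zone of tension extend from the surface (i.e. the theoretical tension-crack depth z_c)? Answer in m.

5.37 m

K_a = tan²(45° − 26.9°/2) = 0.3770; √K_a = 0.6140.
The active pressure is zero where K_a γ z = 2c√K_a, so z_c = 2c/(γ√K_a) = 2×28.5/(17.3×0.6140) = 5.366 m.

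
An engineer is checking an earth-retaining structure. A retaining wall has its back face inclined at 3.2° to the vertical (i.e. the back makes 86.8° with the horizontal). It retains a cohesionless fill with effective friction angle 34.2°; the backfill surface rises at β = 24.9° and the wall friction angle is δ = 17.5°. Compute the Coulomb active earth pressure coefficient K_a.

0.413

K_a = sin²(α+φ) / [sin²α · sin(α−δ) · (1 + √{sin(φ+δ)sin(φ−β) / (sin(α−δ)sin(α+β))})²].
With α = 86.8°, φ = 34.2°, δ = 17.5°, β = 24.9°: K_a = 0.4125.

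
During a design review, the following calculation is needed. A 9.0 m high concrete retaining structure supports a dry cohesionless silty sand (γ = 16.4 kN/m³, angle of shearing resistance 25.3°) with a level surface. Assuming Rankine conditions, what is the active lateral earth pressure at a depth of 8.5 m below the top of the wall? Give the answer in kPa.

K_a = (1 − sin φ)/(1 + sin φ) = 0.4012.
σ_h = K_a γ z = 0.4012 × 16.4 × 8.5 = 55.93 kPa.

55.9 kPa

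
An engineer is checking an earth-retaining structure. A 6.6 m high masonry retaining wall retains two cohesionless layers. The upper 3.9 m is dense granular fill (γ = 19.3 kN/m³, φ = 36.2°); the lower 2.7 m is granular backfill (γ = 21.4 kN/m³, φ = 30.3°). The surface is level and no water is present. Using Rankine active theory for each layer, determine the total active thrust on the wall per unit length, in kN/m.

K_a1 = tan²(45°−36.2°/2) = 0.2574; K_a2 = tan²(45°−30.3°/2) = 0.3293.
Layer 1: σ at base = K_a1 γ₁ h₁ = 19.37 kPa; P₁ = ½×19.37×3.9 = 37.78.
Layer 2: σ_v at top = γ₁h₁ = 75.27; σ_h top = K_a2×75.27 = 24.79; σ_h base = K_a2×(75.27+21.4×2.7) = 43.82.
P₂ = ½(24.79+43.82)×2.7 = 92.62. Total P_a = 37.78+92.62 = 130.4 kN/m.

130 kN/m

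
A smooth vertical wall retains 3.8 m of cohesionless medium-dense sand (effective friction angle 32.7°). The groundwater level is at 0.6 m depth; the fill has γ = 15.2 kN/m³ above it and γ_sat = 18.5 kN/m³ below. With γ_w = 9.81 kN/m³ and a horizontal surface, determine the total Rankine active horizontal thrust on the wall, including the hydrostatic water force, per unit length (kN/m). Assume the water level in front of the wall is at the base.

K_a = tan²(45° − φ/2) = 0.2985.
γ' = 18.5 − 9.81 = 8.690 kN/m³. Depth below WT = 3.2 m.
σ'_h at WT = K_a γ d_w = 2.722 kPa; at base = 2.722 + K_a γ' × 3.2 = 11.02 kPa.
P₁ (0–0.6 m) = ½×2.722×0.6 = 0.8167. P₂ (0.6–3.8 m) = ½(2.722+11.02)×3.2 = 21.99.
P_w = ½ γ_w h₂² = 0.5×9.81×3.2² = 50.23. Total = 0.8167+21.99+50.23 = 73.04 kN/m.

73.0 kN/m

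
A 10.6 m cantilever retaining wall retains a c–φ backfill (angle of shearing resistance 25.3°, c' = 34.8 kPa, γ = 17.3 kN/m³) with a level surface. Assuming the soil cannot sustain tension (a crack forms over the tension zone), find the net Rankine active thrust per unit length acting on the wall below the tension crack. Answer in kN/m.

K_a = 0.4012; √K_a = 0.6334.
Tension-crack depth z_c = 2c/(γ√K_a) = 2×34.8/(17.3×0.6334) = 6.352 m.
σ_a at base = K_a γ H − 2c√K_a = 0.4012×17.3×10.6 − 2×34.8×0.6334 = 29.49 kPa.
P_a = ½ × 29.49 × (H − z_c) = 0.5×29.49×4.248 = 62.63 kN/m.

62.6 kN/m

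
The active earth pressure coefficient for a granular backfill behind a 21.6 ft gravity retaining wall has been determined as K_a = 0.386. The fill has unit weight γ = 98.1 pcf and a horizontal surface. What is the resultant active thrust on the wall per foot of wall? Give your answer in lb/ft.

P = ½ K_a γ H² = 0.5 × 0.386 × 98.1 × 21.6² = 8834 lb/ft.

8830 lb/ft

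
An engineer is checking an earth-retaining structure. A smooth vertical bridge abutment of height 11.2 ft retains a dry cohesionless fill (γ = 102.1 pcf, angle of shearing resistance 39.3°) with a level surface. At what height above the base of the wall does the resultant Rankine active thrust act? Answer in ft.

3.73 ft

K_a = 0.2245.
The pressure distribution is triangular, so the resultant acts at H/3 above the base = 11.2/3 = 3.733 ft.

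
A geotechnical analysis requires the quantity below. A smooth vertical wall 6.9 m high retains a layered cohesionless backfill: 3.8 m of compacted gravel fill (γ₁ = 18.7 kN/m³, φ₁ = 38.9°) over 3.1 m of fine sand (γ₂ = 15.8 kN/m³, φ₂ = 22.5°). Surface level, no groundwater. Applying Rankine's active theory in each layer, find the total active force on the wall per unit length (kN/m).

163 kN/m

K_a1 = tan²(45°−38.9°/2) = 0.2285; K_a2 = tan²(45°−22.5°/2) = 0.4465.
Layer 1: σ at base = K_a1 γ₁ h₁ = 16.24 kPa; P₁ = ½×16.24×3.8 = 30.85.
Layer 2: σ_v at top = γ₁h₁ = 71.06; σ_h top = K_a2×71.06 = 31.73; σ_h base = K_a2×(71.06+15.8×3.1) = 53.59.
P₂ = ½(31.73+53.59)×3.1 = 132.2. Total P_a = 30.85+132.2 = 163.1 kN/m.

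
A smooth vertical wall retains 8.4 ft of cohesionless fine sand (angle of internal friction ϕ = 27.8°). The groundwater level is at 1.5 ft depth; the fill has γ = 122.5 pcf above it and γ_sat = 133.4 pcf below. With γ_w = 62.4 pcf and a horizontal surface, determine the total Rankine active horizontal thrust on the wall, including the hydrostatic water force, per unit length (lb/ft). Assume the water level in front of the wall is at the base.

2610 lb/ft

K_a = tan²(45° − φ/2) = 0.3639.
γ' = 133.4 − 62.4 = 71.00 pcf. Depth below WT = 6.9 ft.
σ'_h at WT = K_a γ d_w = 66.87 psf; at base = 66.87 + K_a γ' × 6.9 = 245.1 psf.
P₁ (0–1.5 ft) = ½×66.87×1.5 = 50.15. P₂ (1.5–8.4 ft) = ½(66.87+245.1)×6.9 = 1076.
P_w = ½ γ_w h₂² = 0.5×62.4×6.9² = 1485. Total = 50.15+1076+1485 = 2612 lb/ft.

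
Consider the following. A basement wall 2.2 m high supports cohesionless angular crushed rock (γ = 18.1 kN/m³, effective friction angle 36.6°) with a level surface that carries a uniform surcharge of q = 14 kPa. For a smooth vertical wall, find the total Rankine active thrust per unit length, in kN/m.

18.9 kN/m

K_a = tan²(45° − φ/2) = 0.2530.
Soil triangle: ½ K_a γ H² = 0.5×0.2530×18.1×2.2² = 11.08 kN/m.
Surcharge rectangle: K_a q H = 0.2530×14×2.2 = 7.791 kN/m.
Total = 11.08 + 7.791 = 18.87 kN/m.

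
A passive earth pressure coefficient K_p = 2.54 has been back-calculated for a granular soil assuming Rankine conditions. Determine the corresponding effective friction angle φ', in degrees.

25.8°

K_p = (1+sin φ)/(1−sin φ) ⇒ sin φ = (K_p − 1)/(K_p + 1) = 0.4350.
φ = arcsin(0.4350) = 25.79°.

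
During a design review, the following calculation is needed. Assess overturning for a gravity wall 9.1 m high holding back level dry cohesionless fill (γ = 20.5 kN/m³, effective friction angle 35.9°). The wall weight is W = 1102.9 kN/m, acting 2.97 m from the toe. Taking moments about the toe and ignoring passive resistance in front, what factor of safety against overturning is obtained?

4.88

K_a = tan²(45° − 35.9°/2) = 0.2607.
P_a = ½K_aγH² = 0.5×0.2607×20.5×9.1² = 221.3 kN/m, acting at H/3 = 3.033 m above the base.
Overturning moment M_o = P_a × H/3 = 221.3 × 3.033 = 671.3.
Resisting moment M_r = W × 2.97 = 1102.9 × 2.97 = 3276.
FS_overturning = M_r/M_o = 3276/671.3 = 4.879.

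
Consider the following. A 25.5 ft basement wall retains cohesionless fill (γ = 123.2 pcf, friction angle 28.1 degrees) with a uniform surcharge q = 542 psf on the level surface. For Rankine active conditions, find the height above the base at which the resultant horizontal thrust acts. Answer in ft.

9.59 ft

K_a = 0.3596.
Triangular part P₁ = ½K_aγH² = 14400 at H/3 = 8.500 ft; rectangular part P₂ = K_a q H = 4970 at H/2 = 12.75 ft.
ȳ = (P₁·8.500 + P₂·12.75)/(P₁+P₂) = 9.590 ft.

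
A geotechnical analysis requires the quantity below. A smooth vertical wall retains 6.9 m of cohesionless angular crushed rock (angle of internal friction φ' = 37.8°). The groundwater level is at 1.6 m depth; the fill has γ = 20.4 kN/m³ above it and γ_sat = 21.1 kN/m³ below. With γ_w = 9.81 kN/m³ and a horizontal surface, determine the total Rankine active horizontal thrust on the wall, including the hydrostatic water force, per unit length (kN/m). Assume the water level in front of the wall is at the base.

224 kN/m

K_a = tan²(45° − φ/2) = 0.2400.
γ' = 21.1 − 9.81 = 11.29 kN/m³. Depth below WT = 5.3 m.
σ'_h at WT = K_a γ d_w = 7.834 kPa; at base = 7.834 + K_a γ' × 5.3 = 22.19 kPa.
P₁ (0–1.6 m) = ½×7.834×1.6 = 6.267. P₂ (1.6–6.9 m) = ½(7.834+22.19)×5.3 = 79.57.
P_w = ½ γ_w h₂² = 0.5×9.81×5.3² = 137.8. Total = 6.267+79.57+137.8 = 223.6 kN/m.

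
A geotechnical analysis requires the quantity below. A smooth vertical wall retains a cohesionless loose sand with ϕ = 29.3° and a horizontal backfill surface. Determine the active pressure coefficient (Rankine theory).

0.343

K_a = (1 − sin φ)/(1 + sin φ) = (1 − sin 29.3°)/(1 + sin 29.3°) = 0.3428.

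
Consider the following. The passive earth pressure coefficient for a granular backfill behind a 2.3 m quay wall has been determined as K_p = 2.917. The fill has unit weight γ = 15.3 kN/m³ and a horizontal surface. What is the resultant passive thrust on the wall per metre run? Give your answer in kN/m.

P = ½ K_p γ H² = 0.5 × 2.917 × 15.3 × 2.3² = 118.0 kN/m.

118 kN/m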